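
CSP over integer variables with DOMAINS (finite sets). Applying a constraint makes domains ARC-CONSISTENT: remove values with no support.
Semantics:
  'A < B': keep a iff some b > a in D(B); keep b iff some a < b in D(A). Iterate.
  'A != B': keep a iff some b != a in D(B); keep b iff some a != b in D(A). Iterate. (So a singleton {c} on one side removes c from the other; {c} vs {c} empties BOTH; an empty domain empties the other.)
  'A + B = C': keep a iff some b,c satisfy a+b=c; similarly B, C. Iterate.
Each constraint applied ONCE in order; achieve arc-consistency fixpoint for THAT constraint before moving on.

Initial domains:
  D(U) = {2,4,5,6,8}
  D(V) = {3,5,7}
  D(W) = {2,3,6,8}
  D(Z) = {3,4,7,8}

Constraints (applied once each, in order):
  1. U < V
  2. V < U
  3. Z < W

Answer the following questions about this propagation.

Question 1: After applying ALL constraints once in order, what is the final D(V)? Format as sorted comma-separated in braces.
Constraint 1 (U < V) on D(U)={2,4,5,6,8} D(V)={3,5,7}: U {2,4,5,6,8}->{2,4,5,6}
Constraint 2 (V < U) on D(V)={3,5,7} D(U)={2,4,5,6}: V {3,5,7}->{3,5}; U {2,4,5,6}->{4,5,6}
Constraint 3 (Z < W) on D(Z)={3,4,7,8} D(W)={2,3,6,8}: Z {3,4,7,8}->{3,4,7}; W {2,3,6,8}->{6,8}
So after all 3 constraints: D(V) = {3,5}

Answer: {3,5}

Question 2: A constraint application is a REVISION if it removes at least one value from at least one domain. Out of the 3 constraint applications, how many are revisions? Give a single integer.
Constraint 1 (U < V) on D(U)={2,4,5,6,8} D(V)={3,5,7}: U {2,4,5,6,8}->{2,4,5,6} => REVISION
Constraint 2 (V < U) on D(V)={3,5,7} D(U)={2,4,5,6}: V {3,5,7}->{3,5}; U {2,4,5,6}->{4,5,6} => REVISION
Constraint 3 (Z < W) on D(Z)={3,4,7,8} D(W)={2,3,6,8}: Z {3,4,7,8}->{3,4,7}; W {2,3,6,8}->{6,8} => REVISION
Total revisions = 3

Answer: 3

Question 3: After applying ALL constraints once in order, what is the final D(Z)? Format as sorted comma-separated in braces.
Constraint 1 (U < V) on D(U)={2,4,5,6,8} D(V)={3,5,7}: U {2,4,5,6,8}->{2,4,5,6}
Constraint 2 (V < U) on D(V)={3,5,7} D(U)={2,4,5,6}: V {3,5,7}->{3,5}; U {2,4,5,6}->{4,5,6}
Constraint 3 (Z < W) on D(Z)={3,4,7,8} D(W)={2,3,6,8}: Z {3,4,7,8}->{3,4,7}; W {2,3,6,8}->{6,8}
So after all 3 constraints: D(Z) = {3,4,7}

Answer: {3,4,7}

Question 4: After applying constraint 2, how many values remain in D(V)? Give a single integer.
Constraint 1 (U < V) on D(U)={2,4,5,6,8} D(V)={3,5,7}: U {2,4,5,6,8}->{2,4,5,6}
Constraint 2 (V < U) on D(V)={3,5,7} D(U)={2,4,5,6}: V {3,5,7}->{3,5}; U {2,4,5,6}->{4,5,6}
So after constraint 2: D(V)={3,5}, size = 2

Answer: 2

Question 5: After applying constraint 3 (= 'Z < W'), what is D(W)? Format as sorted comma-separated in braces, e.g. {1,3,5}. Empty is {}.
Constraint 1 (U < V) on D(U)={2,4,5,6,8} D(V)={3,5,7}: U {2,4,5,6,8}->{2,4,5,6}
Constraint 2 (V < U) on D(V)={3,5,7} D(U)={2,4,5,6}: V {3,5,7}->{3,5}; U {2,4,5,6}->{4,5,6}
Constraint 3 (Z < W) on D(Z)={3,4,7,8} D(W)={2,3,6,8}: Z {3,4,7,8}->{3,4,7}; W {2,3,6,8}->{6,8}
So after constraint 3: D(W) = {6,8}

Answer: {6,8}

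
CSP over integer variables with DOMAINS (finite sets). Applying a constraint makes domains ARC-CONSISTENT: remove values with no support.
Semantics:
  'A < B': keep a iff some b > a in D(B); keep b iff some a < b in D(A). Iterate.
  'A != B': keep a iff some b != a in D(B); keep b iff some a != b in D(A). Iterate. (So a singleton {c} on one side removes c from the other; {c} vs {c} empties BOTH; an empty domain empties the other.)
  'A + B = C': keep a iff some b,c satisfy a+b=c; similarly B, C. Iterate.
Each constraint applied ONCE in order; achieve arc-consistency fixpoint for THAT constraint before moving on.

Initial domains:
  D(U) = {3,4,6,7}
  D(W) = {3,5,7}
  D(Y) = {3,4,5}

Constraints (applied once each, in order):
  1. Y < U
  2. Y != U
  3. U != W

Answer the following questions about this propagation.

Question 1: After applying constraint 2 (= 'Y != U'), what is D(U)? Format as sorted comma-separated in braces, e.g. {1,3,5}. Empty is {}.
Answer: {4,6,7}

Derivation:
Constraint 1 (Y < U) on D(Y)={3,4,5} D(U)={3,4,6,7}: U {3,4,6,7}->{4,6,7}
Constraint 2 (Y != U) on D(Y)={3,4,5} D(U)={4,6,7}: no change
So after constraint 2: D(U) = {4,6,7}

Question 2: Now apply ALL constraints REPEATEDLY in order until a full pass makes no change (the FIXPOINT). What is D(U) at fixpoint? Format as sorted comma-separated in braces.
pass 0 (initial): D(U)={3,4,6,7}
pass 1: U {3,4,6,7}->{4,6,7}
pass 2: no change
Fixpoint after 2 passes: D(U) = {4,6,7}

Answer: {4,6,7}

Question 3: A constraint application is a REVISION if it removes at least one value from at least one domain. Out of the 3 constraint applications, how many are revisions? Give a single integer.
Answer: 1

Derivation:
Constraint 1 (Y < U) on D(Y)={3,4,5} D(U)={3,4,6,7}: U {3,4,6,7}->{4,6,7} => REVISION
Constraint 2 (Y != U) on D(Y)={3,4,5} D(U)={4,6,7}: no change => not a revision
Constraint 3 (U != W) on D(U)={4,6,7} D(W)={3,5,7}: no change => not a revision
Total revisions = 1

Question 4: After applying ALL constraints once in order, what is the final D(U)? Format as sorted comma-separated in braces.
Constraint 1 (Y < U) on D(Y)={3,4,5} D(U)={3,4,6,7}: U {3,4,6,7}->{4,6,7}
Constraint 2 (Y != U) on D(Y)={3,4,5} D(U)={4,6,7}: no change
Constraint 3 (U != W) on D(U)={4,6,7} D(W)={3,5,7}: no change
So after all 3 constraints: D(U) = {4,6,7}

Answer: {4,6,7}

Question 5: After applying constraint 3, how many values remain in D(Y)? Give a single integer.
Answer: 3

Derivation:
Constraint 1 (Y < U) on D(Y)={3,4,5} D(U)={3,4,6,7}: U {3,4,6,7}->{4,6,7}
Constraint 2 (Y != U) on D(Y)={3,4,5} D(U)={4,6,7}: no change
Constraint 3 (U != W) on D(U)={4,6,7} D(W)={3,5,7}: no change
So after constraint 3: D(Y)={3,4,5}, size = 3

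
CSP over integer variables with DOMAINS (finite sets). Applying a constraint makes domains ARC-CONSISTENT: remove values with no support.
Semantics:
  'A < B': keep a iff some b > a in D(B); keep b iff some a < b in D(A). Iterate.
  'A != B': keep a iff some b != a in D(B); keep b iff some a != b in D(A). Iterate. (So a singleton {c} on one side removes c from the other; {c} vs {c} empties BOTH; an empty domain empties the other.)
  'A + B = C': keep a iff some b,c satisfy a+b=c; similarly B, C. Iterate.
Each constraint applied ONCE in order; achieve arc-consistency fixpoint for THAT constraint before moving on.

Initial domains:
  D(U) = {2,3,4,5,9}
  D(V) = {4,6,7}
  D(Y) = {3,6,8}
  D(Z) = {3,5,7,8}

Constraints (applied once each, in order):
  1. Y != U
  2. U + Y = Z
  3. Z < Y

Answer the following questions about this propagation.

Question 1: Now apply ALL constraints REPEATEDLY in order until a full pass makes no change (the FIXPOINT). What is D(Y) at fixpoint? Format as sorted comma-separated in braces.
pass 0 (initial): D(Y)={3,6,8}
pass 1: U {2,3,4,5,9}->{2,4,5}; Y {3,6,8}->{6}; Z {3,5,7,8}->{5}
pass 2: U {2,4,5}->{}; Y {6}->{}; Z {5}->{}
pass 3: no change
Fixpoint after 3 passes: D(Y) = {}

Answer: {}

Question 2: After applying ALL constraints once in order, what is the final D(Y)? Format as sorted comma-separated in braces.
Constraint 1 (Y != U) on D(Y)={3,6,8} D(U)={2,3,4,5,9}: no change
Constraint 2 (U + Y = Z) on D(U)={2,3,4,5,9} D(Y)={3,6,8} D(Z)={3,5,7,8}: U {2,3,4,5,9}->{2,4,5}; Y {3,6,8}->{3,6}; Z {3,5,7,8}->{5,7,8}
Constraint 3 (Z < Y) on D(Z)={5,7,8} D(Y)={3,6}: Z {5,7,8}->{5}; Y {3,6}->{6}
So after all 3 constraints: D(Y) = {6}

Answer: {6}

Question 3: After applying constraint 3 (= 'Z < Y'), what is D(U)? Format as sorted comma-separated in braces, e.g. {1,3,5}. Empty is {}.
Answer: {2,4,5}

Derivation:
Constraint 1 (Y != U) on D(Y)={3,6,8} D(U)={2,3,4,5,9}: no change
Constraint 2 (U + Y = Z) on D(U)={2,3,4,5,9} D(Y)={3,6,8} D(Z)={3,5,7,8}: U {2,3,4,5,9}->{2,4,5}; Y {3,6,8}->{3,6}; Z {3,5,7,8}->{5,7,8}
Constraint 3 (Z < Y) on D(Z)={5,7,8} D(Y)={3,6}: Z {5,7,8}->{5}; Y {3,6}->{6}
So after constraint 3: D(U) = {2,4,5}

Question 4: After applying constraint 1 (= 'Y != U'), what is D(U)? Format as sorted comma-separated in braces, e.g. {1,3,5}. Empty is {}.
Answer: {2,3,4,5,9}

Derivation:
Constraint 1 (Y != U) on D(Y)={3,6,8} D(U)={2,3,4,5,9}: no change
So after constraint 1: D(U) = {2,3,4,5,9}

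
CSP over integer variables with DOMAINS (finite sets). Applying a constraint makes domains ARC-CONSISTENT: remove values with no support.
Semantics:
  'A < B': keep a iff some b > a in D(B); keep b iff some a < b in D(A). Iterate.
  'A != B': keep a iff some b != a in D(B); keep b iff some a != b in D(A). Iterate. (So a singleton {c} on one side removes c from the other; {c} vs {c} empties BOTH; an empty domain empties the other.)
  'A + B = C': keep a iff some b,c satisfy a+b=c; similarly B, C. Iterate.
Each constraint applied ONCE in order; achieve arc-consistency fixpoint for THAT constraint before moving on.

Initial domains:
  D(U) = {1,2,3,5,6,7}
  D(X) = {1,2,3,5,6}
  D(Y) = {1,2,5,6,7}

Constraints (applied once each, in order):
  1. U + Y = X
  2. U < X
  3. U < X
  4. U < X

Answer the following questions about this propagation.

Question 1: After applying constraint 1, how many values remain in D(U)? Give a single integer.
Answer: 4

Derivation:
Constraint 1 (U + Y = X) on D(U)={1,2,3,5,6,7} D(Y)={1,2,5,6,7} D(X)={1,2,3,5,6}: U {1,2,3,5,6,7}->{1,2,3,5}; Y {1,2,5,6,7}->{1,2,5}; X {1,2,3,5,6}->{2,3,5,6}
So after constraint 1: D(U)={1,2,3,5}, size = 4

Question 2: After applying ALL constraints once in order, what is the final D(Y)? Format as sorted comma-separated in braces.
Answer: {1,2,5}

Derivation:
Constraint 1 (U + Y = X) on D(U)={1,2,3,5,6,7} D(Y)={1,2,5,6,7} D(X)={1,2,3,5,6}: U {1,2,3,5,6,7}->{1,2,3,5}; Y {1,2,5,6,7}->{1,2,5}; X {1,2,3,5,6}->{2,3,5,6}
Constraint 2 (U < X) on D(U)={1,2,3,5} D(X)={2,3,5,6}: no change
Constraint 3 (U < X) on D(U)={1,2,3,5} D(X)={2,3,5,6}: no change
Constraint 4 (U < X) on D(U)={1,2,3,5} D(X)={2,3,5,6}: no change
So after all 4 constraints: D(Y) = {1,2,5}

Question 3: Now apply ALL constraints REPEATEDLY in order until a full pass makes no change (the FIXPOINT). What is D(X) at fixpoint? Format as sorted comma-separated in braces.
pass 0 (initial): D(X)={1,2,3,5,6}
pass 1: U {1,2,3,5,6,7}->{1,2,3,5}; X {1,2,3,5,6}->{2,3,5,6}; Y {1,2,5,6,7}->{1,2,5}
pass 2: no change
Fixpoint after 2 passes: D(X) = {2,3,5,6}

Answer: {2,3,5,6}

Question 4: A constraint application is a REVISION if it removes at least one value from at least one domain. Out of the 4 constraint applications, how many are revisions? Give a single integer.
Answer: 1

Derivation:
Constraint 1 (U + Y = X) on D(U)={1,2,3,5,6,7} D(Y)={1,2,5,6,7} D(X)={1,2,3,5,6}: U {1,2,3,5,6,7}->{1,2,3,5}; Y {1,2,5,6,7}->{1,2,5}; X {1,2,3,5,6}->{2,3,5,6} => REVISION
Constraint 2 (U < X) on D(U)={1,2,3,5} D(X)={2,3,5,6}: no change => not a revision
Constraint 3 (U < X) on D(U)={1,2,3,5} D(X)={2,3,5,6}: no change => not a revision
Constraint 4 (U < X) on D(U)={1,2,3,5} D(X)={2,3,5,6}: no change => not a revision
Total revisions = 1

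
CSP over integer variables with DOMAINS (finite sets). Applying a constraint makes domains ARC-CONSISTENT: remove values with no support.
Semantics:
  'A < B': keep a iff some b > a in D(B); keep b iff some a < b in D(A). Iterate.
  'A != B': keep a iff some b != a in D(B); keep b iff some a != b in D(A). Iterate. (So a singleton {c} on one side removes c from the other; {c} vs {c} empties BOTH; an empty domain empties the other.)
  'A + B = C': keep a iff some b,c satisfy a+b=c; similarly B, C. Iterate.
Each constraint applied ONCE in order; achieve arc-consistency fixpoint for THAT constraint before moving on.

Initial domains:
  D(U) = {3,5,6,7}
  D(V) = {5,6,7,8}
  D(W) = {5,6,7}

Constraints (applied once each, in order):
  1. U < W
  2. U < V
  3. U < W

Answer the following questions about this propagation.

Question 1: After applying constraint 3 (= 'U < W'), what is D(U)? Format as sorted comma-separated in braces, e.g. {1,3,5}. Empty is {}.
Answer: {3,5,6}

Derivation:
Constraint 1 (U < W) on D(U)={3,5,6,7} D(W)={5,6,7}: U {3,5,6,7}->{3,5,6}
Constraint 2 (U < V) on D(U)={3,5,6} D(V)={5,6,7,8}: no change
Constraint 3 (U < W) on D(U)={3,5,6} D(W)={5,6,7}: no change
So after constraint 3: D(U) = {3,5,6}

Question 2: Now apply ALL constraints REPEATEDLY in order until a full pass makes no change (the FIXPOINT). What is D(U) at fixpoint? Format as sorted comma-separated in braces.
pass 0 (initial): D(U)={3,5,6,7}
pass 1: U {3,5,6,7}->{3,5,6}
pass 2: no change
Fixpoint after 2 passes: D(U) = {3,5,6}

Answer: {3,5,6}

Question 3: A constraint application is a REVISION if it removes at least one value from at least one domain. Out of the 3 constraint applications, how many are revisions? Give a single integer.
Answer: 1

Derivation:
Constraint 1 (U < W) on D(U)={3,5,6,7} D(W)={5,6,7}: U {3,5,6,7}->{3,5,6} => REVISION
Constraint 2 (U < V) on D(U)={3,5,6} D(V)={5,6,7,8}: no change => not a revision
Constraint 3 (U < W) on D(U)={3,5,6} D(W)={5,6,7}: no change => not a revision
Total revisions = 1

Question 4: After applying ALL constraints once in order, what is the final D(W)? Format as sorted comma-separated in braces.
Constraint 1 (U < W) on D(U)={3,5,6,7} D(W)={5,6,7}: U {3,5,6,7}->{3,5,6}
Constraint 2 (U < V) on D(U)={3,5,6} D(V)={5,6,7,8}: no change
Constraint 3 (U < W) on D(U)={3,5,6} D(W)={5,6,7}: no change
So after all 3 constraints: D(W) = {5,6,7}

Answer: {5,6,7}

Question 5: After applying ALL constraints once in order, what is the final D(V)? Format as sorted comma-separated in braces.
Constraint 1 (U < W) on D(U)={3,5,6,7} D(W)={5,6,7}: U {3,5,6,7}->{3,5,6}
Constraint 2 (U < V) on D(U)={3,5,6} D(V)={5,6,7,8}: no change
Constraint 3 (U < W) on D(U)={3,5,6} D(W)={5,6,7}: no change
So after all 3 constraints: D(V) = {5,6,7,8}

Answer: {5,6,7,8}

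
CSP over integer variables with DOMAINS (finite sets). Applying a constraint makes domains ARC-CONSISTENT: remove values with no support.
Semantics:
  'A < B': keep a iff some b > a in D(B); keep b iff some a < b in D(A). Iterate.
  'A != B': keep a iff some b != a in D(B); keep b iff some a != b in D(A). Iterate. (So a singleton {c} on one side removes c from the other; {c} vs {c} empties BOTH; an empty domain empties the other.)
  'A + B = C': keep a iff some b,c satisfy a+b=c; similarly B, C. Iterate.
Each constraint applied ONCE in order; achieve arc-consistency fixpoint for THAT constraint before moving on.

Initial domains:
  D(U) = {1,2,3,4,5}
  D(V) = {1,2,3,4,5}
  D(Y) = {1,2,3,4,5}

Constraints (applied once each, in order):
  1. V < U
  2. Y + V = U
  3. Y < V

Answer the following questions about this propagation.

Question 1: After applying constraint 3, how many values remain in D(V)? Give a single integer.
Answer: 3

Derivation:
Constraint 1 (V < U) on D(V)={1,2,3,4,5} D(U)={1,2,3,4,5}: V {1,2,3,4,5}->{1,2,3,4}; U {1,2,3,4,5}->{2,3,4,5}
Constraint 2 (Y + V = U) on D(Y)={1,2,3,4,5} D(V)={1,2,3,4} D(U)={2,3,4,5}: Y {1,2,3,4,5}->{1,2,3,4}
Constraint 3 (Y < V) on D(Y)={1,2,3,4} D(V)={1,2,3,4}: Y {1,2,3,4}->{1,2,3}; V {1,2,3,4}->{2,3,4}
So after constraint 3: D(V)={2,3,4}, size = 3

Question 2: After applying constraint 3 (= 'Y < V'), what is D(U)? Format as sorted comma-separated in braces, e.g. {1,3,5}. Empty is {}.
Constraint 1 (V < U) on D(V)={1,2,3,4,5} D(U)={1,2,3,4,5}: V {1,2,3,4,5}->{1,2,3,4}; U {1,2,3,4,5}->{2,3,4,5}
Constraint 2 (Y + V = U) on D(Y)={1,2,3,4,5} D(V)={1,2,3,4} D(U)={2,3,4,5}: Y {1,2,3,4,5}->{1,2,3,4}
Constraint 3 (Y < V) on D(Y)={1,2,3,4} D(V)={1,2,3,4}: Y {1,2,3,4}->{1,2,3}; V {1,2,3,4}->{2,3,4}
So after constraint 3: D(U) = {2,3,4,5}

Answer: {2,3,4,5}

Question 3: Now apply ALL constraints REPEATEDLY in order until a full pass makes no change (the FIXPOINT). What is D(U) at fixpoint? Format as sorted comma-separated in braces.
Answer: {3,4,5}

Derivation:
pass 0 (initial): D(U)={1,2,3,4,5}
pass 1: U {1,2,3,4,5}->{2,3,4,5}; V {1,2,3,4,5}->{2,3,4}; Y {1,2,3,4,5}->{1,2,3}
pass 2: U {2,3,4,5}->{3,4,5}
pass 3: no change
Fixpoint after 3 passes: D(U) = {3,4,5}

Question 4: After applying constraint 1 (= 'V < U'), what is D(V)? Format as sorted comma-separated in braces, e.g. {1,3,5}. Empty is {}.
Answer: {1,2,3,4}

Derivation:
Constraint 1 (V < U) on D(V)={1,2,3,4,5} D(U)={1,2,3,4,5}: V {1,2,3,4,5}->{1,2,3,4}; U {1,2,3,4,5}->{2,3,4,5}
So after constraint 1: D(V) = {1,2,3,4}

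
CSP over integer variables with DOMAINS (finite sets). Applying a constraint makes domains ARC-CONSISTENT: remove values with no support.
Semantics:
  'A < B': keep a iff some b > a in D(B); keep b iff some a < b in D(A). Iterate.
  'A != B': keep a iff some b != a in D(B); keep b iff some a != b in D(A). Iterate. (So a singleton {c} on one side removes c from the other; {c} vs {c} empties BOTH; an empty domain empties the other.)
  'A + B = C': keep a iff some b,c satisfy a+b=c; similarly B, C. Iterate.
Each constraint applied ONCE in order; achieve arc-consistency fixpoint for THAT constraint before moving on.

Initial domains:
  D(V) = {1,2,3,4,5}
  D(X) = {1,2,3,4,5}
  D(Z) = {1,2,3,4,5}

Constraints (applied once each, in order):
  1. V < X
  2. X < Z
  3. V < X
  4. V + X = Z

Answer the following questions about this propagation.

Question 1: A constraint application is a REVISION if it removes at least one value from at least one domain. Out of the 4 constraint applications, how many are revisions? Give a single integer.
Answer: 3

Derivation:
Constraint 1 (V < X) on D(V)={1,2,3,4,5} D(X)={1,2,3,4,5}: V {1,2,3,4,5}->{1,2,3,4}; X {1,2,3,4,5}->{2,3,4,5} => REVISION
Constraint 2 (X < Z) on D(X)={2,3,4,5} D(Z)={1,2,3,4,5}: X {2,3,4,5}->{2,3,4}; Z {1,2,3,4,5}->{3,4,5} => REVISION
Constraint 3 (V < X) on D(V)={1,2,3,4} D(X)={2,3,4}: V {1,2,3,4}->{1,2,3} => REVISION
Constraint 4 (V + X = Z) on D(V)={1,2,3} D(X)={2,3,4} D(Z)={3,4,5}: no change => not a revision
Total revisions = 3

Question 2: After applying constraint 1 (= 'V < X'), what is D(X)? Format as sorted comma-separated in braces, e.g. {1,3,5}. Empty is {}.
Answer: {2,3,4,5}

Derivation:
Constraint 1 (V < X) on D(V)={1,2,3,4,5} D(X)={1,2,3,4,5}: V {1,2,3,4,5}->{1,2,3,4}; X {1,2,3,4,5}->{2,3,4,5}
So after constraint 1: D(X) = {2,3,4,5}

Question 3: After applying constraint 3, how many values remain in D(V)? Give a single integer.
Constraint 1 (V < X) on D(V)={1,2,3,4,5} D(X)={1,2,3,4,5}: V {1,2,3,4,5}->{1,2,3,4}; X {1,2,3,4,5}->{2,3,4,5}
Constraint 2 (X < Z) on D(X)={2,3,4,5} D(Z)={1,2,3,4,5}: X {2,3,4,5}->{2,3,4}; Z {1,2,3,4,5}->{3,4,5}
Constraint 3 (V < X) on D(V)={1,2,3,4} D(X)={2,3,4}: V {1,2,3,4}->{1,2,3}
So after constraint 3: D(V)={1,2,3}, size = 3

Answer: 3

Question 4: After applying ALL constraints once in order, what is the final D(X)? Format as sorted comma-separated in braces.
Answer: {2,3,4}

Derivation:
Constraint 1 (V < X) on D(V)={1,2,3,4,5} D(X)={1,2,3,4,5}: V {1,2,3,4,5}->{1,2,3,4}; X {1,2,3,4,5}->{2,3,4,5}
Constraint 2 (X < Z) on D(X)={2,3,4,5} D(Z)={1,2,3,4,5}: X {2,3,4,5}->{2,3,4}; Z {1,2,3,4,5}->{3,4,5}
Constraint 3 (V < X) on D(V)={1,2,3,4} D(X)={2,3,4}: V {1,2,3,4}->{1,2,3}
Constraint 4 (V + X = Z) on D(V)={1,2,3} D(X)={2,3,4} D(Z)={3,4,5}: no change
So after all 4 constraints: D(X) = {2,3,4}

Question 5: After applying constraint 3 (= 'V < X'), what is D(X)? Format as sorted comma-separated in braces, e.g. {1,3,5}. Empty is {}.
Answer: {2,3,4}

Derivation:
Constraint 1 (V < X) on D(V)={1,2,3,4,5} D(X)={1,2,3,4,5}: V {1,2,3,4,5}->{1,2,3,4}; X {1,2,3,4,5}->{2,3,4,5}
Constraint 2 (X < Z) on D(X)={2,3,4,5} D(Z)={1,2,3,4,5}: X {2,3,4,5}->{2,3,4}; Z {1,2,3,4,5}->{3,4,5}
Constraint 3 (V < X) on D(V)={1,2,3,4} D(X)={2,3,4}: V {1,2,3,4}->{1,2,3}
So after constraint 3: D(X) = {2,3,4}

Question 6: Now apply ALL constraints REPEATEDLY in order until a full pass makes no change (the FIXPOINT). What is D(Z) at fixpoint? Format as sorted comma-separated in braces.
Answer: {3,4,5}

Derivation:
pass 0 (initial): D(Z)={1,2,3,4,5}
pass 1: V {1,2,3,4,5}->{1,2,3}; X {1,2,3,4,5}->{2,3,4}; Z {1,2,3,4,5}->{3,4,5}
pass 2: no change
Fixpoint after 2 passes: D(Z) = {3,4,5}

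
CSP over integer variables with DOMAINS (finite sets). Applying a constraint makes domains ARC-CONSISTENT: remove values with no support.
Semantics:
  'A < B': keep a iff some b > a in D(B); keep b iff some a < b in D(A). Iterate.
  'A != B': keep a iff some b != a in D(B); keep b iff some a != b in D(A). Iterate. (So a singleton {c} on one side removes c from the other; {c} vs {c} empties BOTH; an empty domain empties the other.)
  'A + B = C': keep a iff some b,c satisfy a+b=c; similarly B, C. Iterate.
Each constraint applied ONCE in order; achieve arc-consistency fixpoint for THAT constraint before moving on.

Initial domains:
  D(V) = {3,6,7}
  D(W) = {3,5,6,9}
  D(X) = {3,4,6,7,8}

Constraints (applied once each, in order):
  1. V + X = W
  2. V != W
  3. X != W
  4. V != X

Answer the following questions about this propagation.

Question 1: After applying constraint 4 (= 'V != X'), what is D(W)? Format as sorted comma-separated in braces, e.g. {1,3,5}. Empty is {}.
Answer: {6,9}

Derivation:
Constraint 1 (V + X = W) on D(V)={3,6,7} D(X)={3,4,6,7,8} D(W)={3,5,6,9}: V {3,6,7}->{3,6}; X {3,4,6,7,8}->{3,6}; W {3,5,6,9}->{6,9}
Constraint 2 (V != W) on D(V)={3,6} D(W)={6,9}: no change
Constraint 3 (X != W) on D(X)={3,6} D(W)={6,9}: no change
Constraint 4 (V != X) on D(V)={3,6} D(X)={3,6}: no change
So after constraint 4: D(W) = {6,9}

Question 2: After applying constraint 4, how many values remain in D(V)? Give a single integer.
Answer: 2

Derivation:
Constraint 1 (V + X = W) on D(V)={3,6,7} D(X)={3,4,6,7,8} D(W)={3,5,6,9}: V {3,6,7}->{3,6}; X {3,4,6,7,8}->{3,6}; W {3,5,6,9}->{6,9}
Constraint 2 (V != W) on D(V)={3,6} D(W)={6,9}: no change
Constraint 3 (X != W) on D(X)={3,6} D(W)={6,9}: no change
Constraint 4 (V != X) on D(V)={3,6} D(X)={3,6}: no change
So after constraint 4: D(V)={3,6}, size = 2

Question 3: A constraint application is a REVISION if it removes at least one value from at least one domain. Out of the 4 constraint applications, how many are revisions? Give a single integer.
Constraint 1 (V + X = W) on D(V)={3,6,7} D(X)={3,4,6,7,8} D(W)={3,5,6,9}: V {3,6,7}->{3,6}; X {3,4,6,7,8}->{3,6}; W {3,5,6,9}->{6,9} => REVISION
Constraint 2 (V != W) on D(V)={3,6} D(W)={6,9}: no change => not a revision
Constraint 3 (X != W) on D(X)={3,6} D(W)={6,9}: no change => not a revision
Constraint 4 (V != X) on D(V)={3,6} D(X)={3,6}: no change => not a revision
Total revisions = 1

Answer: 1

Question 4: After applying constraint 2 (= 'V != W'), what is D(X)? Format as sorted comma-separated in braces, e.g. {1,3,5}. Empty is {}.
Constraint 1 (V + X = W) on D(V)={3,6,7} D(X)={3,4,6,7,8} D(W)={3,5,6,9}: V {3,6,7}->{3,6}; X {3,4,6,7,8}->{3,6}; W {3,5,6,9}->{6,9}
Constraint 2 (V != W) on D(V)={3,6} D(W)={6,9}: no change
So after constraint 2: D(X) = {3,6}

Answer: {3,6}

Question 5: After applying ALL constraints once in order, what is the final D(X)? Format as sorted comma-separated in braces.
Answer: {3,6}

Derivation:
Constraint 1 (V + X = W) on D(V)={3,6,7} D(X)={3,4,6,7,8} D(W)={3,5,6,9}: V {3,6,7}->{3,6}; X {3,4,6,7,8}->{3,6}; W {3,5,6,9}->{6,9}
Constraint 2 (V != W) on D(V)={3,6} D(W)={6,9}: no change
Constraint 3 (X != W) on D(X)={3,6} D(W)={6,9}: no change
Constraint 4 (V != X) on D(V)={3,6} D(X)={3,6}: no change
So after all 4 constraints: D(X) = {3,6}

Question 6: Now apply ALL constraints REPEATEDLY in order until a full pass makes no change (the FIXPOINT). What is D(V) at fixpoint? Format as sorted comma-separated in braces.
pass 0 (initial): D(V)={3,6,7}
pass 1: V {3,6,7}->{3,6}; W {3,5,6,9}->{6,9}; X {3,4,6,7,8}->{3,6}
pass 2: no change
Fixpoint after 2 passes: D(V) = {3,6}

Answer: {3,6}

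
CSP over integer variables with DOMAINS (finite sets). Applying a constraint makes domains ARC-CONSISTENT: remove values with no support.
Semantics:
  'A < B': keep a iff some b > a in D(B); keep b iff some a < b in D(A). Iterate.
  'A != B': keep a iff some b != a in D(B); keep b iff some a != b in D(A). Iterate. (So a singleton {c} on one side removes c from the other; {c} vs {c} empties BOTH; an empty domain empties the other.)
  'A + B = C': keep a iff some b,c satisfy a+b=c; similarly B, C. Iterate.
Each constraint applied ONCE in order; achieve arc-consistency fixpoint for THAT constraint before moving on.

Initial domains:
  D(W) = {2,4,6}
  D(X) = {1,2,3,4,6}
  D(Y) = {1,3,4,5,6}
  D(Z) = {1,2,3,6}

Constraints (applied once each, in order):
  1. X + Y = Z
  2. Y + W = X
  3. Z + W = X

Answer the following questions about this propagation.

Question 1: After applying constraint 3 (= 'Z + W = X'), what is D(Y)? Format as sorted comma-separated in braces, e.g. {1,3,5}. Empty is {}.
Constraint 1 (X + Y = Z) on D(X)={1,2,3,4,6} D(Y)={1,3,4,5,6} D(Z)={1,2,3,6}: X {1,2,3,4,6}->{1,2,3}; Y {1,3,4,5,6}->{1,3,4,5}; Z {1,2,3,6}->{2,3,6}
Constraint 2 (Y + W = X) on D(Y)={1,3,4,5} D(W)={2,4,6} D(X)={1,2,3}: Y {1,3,4,5}->{1}; W {2,4,6}->{2}; X {1,2,3}->{3}
Constraint 3 (Z + W = X) on D(Z)={2,3,6} D(W)={2} D(X)={3}: Z {2,3,6}->{}; W {2}->{}; X {3}->{}
So after constraint 3: D(Y) = {1}

Answer: {1}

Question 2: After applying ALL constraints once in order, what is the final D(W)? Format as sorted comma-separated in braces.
Constraint 1 (X + Y = Z) on D(X)={1,2,3,4,6} D(Y)={1,3,4,5,6} D(Z)={1,2,3,6}: X {1,2,3,4,6}->{1,2,3}; Y {1,3,4,5,6}->{1,3,4,5}; Z {1,2,3,6}->{2,3,6}
Constraint 2 (Y + W = X) on D(Y)={1,3,4,5} D(W)={2,4,6} D(X)={1,2,3}: Y {1,3,4,5}->{1}; W {2,4,6}->{2}; X {1,2,3}->{3}
Constraint 3 (Z + W = X) on D(Z)={2,3,6} D(W)={2} D(X)={3}: Z {2,3,6}->{}; W {2}->{}; X {3}->{}
So after all 3 constraints: D(W) = {}

Answer: {}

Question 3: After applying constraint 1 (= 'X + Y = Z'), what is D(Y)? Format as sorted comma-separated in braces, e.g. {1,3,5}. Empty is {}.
Answer: {1,3,4,5}

Derivation:
Constraint 1 (X + Y = Z) on D(X)={1,2,3,4,6} D(Y)={1,3,4,5,6} D(Z)={1,2,3,6}: X {1,2,3,4,6}->{1,2,3}; Y {1,3,4,5,6}->{1,3,4,5}; Z {1,2,3,6}->{2,3,6}
So after constraint 1: D(Y) = {1,3,4,5}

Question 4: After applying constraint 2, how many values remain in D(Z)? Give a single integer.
Answer: 3

Derivation:
Constraint 1 (X + Y = Z) on D(X)={1,2,3,4,6} D(Y)={1,3,4,5,6} D(Z)={1,2,3,6}: X {1,2,3,4,6}->{1,2,3}; Y {1,3,4,5,6}->{1,3,4,5}; Z {1,2,3,6}->{2,3,6}
Constraint 2 (Y + W = X) on D(Y)={1,3,4,5} D(W)={2,4,6} D(X)={1,2,3}: Y {1,3,4,5}->{1}; W {2,4,6}->{2}; X {1,2,3}->{3}
So after constraint 2: D(Z)={2,3,6}, size = 3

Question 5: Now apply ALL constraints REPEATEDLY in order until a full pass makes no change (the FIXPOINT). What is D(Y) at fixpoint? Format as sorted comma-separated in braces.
pass 0 (initial): D(Y)={1,3,4,5,6}
pass 1: W {2,4,6}->{}; X {1,2,3,4,6}->{}; Y {1,3,4,5,6}->{1}; Z {1,2,3,6}->{}
pass 2: Y {1}->{}
pass 3: no change
Fixpoint after 3 passes: D(Y) = {}

Answer: {}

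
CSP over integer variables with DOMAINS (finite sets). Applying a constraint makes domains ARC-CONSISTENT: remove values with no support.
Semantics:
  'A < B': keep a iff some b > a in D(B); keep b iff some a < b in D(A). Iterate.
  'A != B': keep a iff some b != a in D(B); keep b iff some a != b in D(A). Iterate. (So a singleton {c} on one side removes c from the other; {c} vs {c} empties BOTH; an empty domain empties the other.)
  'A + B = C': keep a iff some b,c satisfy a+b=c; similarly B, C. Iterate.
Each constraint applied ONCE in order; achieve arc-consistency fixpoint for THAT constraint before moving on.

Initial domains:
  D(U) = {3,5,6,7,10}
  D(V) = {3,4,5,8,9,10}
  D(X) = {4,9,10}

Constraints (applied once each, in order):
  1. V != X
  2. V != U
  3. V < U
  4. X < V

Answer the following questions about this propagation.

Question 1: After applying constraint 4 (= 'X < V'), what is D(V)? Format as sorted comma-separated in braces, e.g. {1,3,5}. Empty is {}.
Answer: {5,8,9}

Derivation:
Constraint 1 (V != X) on D(V)={3,4,5,8,9,10} D(X)={4,9,10}: no change
Constraint 2 (V != U) on D(V)={3,4,5,8,9,10} D(U)={3,5,6,7,10}: no change
Constraint 3 (V < U) on D(V)={3,4,5,8,9,10} D(U)={3,5,6,7,10}: V {3,4,5,8,9,10}->{3,4,5,8,9}; U {3,5,6,7,10}->{5,6,7,10}
Constraint 4 (X < V) on D(X)={4,9,10} D(V)={3,4,5,8,9}: X {4,9,10}->{4}; V {3,4,5,8,9}->{5,8,9}
So after constraint 4: D(V) = {5,8,9}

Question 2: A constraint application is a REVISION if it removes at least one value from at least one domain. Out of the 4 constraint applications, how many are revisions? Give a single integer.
Constraint 1 (V != X) on D(V)={3,4,5,8,9,10} D(X)={4,9,10}: no change => not a revision
Constraint 2 (V != U) on D(V)={3,4,5,8,9,10} D(U)={3,5,6,7,10}: no change => not a revision
Constraint 3 (V < U) on D(V)={3,4,5,8,9,10} D(U)={3,5,6,7,10}: V {3,4,5,8,9,10}->{3,4,5,8,9}; U {3,5,6,7,10}->{5,6,7,10} => REVISION
Constraint 4 (X < V) on D(X)={4,9,10} D(V)={3,4,5,8,9}: X {4,9,10}->{4}; V {3,4,5,8,9}->{5,8,9} => REVISION
Total revisions = 2

Answer: 2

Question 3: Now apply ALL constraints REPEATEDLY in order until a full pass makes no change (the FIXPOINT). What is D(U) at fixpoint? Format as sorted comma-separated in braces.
pass 0 (initial): D(U)={3,5,6,7,10}
pass 1: U {3,5,6,7,10}->{5,6,7,10}; V {3,4,5,8,9,10}->{5,8,9}; X {4,9,10}->{4}
pass 2: U {5,6,7,10}->{6,7,10}
pass 3: no change
Fixpoint after 3 passes: D(U) = {6,7,10}

Answer: {6,7,10}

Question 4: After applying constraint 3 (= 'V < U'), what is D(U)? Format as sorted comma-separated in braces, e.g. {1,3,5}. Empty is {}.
Constraint 1 (V != X) on D(V)={3,4,5,8,9,10} D(X)={4,9,10}: no change
Constraint 2 (V != U) on D(V)={3,4,5,8,9,10} D(U)={3,5,6,7,10}: no change
Constraint 3 (V < U) on D(V)={3,4,5,8,9,10} D(U)={3,5,6,7,10}: V {3,4,5,8,9,10}->{3,4,5,8,9}; U {3,5,6,7,10}->{5,6,7,10}
So after constraint 3: D(U) = {5,6,7,10}

Answer: {5,6,7,10}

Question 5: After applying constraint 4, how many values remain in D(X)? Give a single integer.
Constraint 1 (V != X) on D(V)={3,4,5,8,9,10} D(X)={4,9,10}: no change
Constraint 2 (V != U) on D(V)={3,4,5,8,9,10} D(U)={3,5,6,7,10}: no change
Constraint 3 (V < U) on D(V)={3,4,5,8,9,10} D(U)={3,5,6,7,10}: V {3,4,5,8,9,10}->{3,4,5,8,9}; U {3,5,6,7,10}->{5,6,7,10}
Constraint 4 (X < V) on D(X)={4,9,10} D(V)={3,4,5,8,9}: X {4,9,10}->{4}; V {3,4,5,8,9}->{5,8,9}
So after constraint 4: D(X)={4}, size = 1

Answer: 1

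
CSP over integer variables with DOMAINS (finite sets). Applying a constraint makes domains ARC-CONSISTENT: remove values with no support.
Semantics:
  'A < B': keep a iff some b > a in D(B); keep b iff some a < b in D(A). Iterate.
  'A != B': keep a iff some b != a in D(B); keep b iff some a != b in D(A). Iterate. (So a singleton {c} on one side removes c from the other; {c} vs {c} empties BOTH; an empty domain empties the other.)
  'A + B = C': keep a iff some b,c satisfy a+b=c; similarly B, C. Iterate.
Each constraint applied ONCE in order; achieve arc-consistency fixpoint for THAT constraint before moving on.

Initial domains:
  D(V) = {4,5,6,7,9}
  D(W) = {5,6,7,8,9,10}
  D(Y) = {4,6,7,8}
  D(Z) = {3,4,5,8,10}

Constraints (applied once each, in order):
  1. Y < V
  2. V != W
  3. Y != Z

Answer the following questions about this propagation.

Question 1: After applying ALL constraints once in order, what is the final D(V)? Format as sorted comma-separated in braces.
Answer: {5,6,7,9}

Derivation:
Constraint 1 (Y < V) on D(Y)={4,6,7,8} D(V)={4,5,6,7,9}: V {4,5,6,7,9}->{5,6,7,9}
Constraint 2 (V != W) on D(V)={5,6,7,9} D(W)={5,6,7,8,9,10}: no change
Constraint 3 (Y != Z) on D(Y)={4,6,7,8} D(Z)={3,4,5,8,10}: no change
So after all 3 constraints: D(V) = {5,6,7,9}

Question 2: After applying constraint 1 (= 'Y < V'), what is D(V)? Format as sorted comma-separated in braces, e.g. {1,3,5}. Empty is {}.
Constraint 1 (Y < V) on D(Y)={4,6,7,8} D(V)={4,5,6,7,9}: V {4,5,6,7,9}->{5,6,7,9}
So after constraint 1: D(V) = {5,6,7,9}

Answer: {5,6,7,9}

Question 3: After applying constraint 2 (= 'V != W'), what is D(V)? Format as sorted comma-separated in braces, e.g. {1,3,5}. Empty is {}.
Answer: {5,6,7,9}

Derivation:
Constraint 1 (Y < V) on D(Y)={4,6,7,8} D(V)={4,5,6,7,9}: V {4,5,6,7,9}->{5,6,7,9}
Constraint 2 (V != W) on D(V)={5,6,7,9} D(W)={5,6,7,8,9,10}: no change
So after constraint 2: D(V) = {5,6,7,9}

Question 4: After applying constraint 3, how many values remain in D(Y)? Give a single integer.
Constraint 1 (Y < V) on D(Y)={4,6,7,8} D(V)={4,5,6,7,9}: V {4,5,6,7,9}->{5,6,7,9}
Constraint 2 (V != W) on D(V)={5,6,7,9} D(W)={5,6,7,8,9,10}: no change
Constraint 3 (Y != Z) on D(Y)={4,6,7,8} D(Z)={3,4,5,8,10}: no change
So after constraint 3: D(Y)={4,6,7,8}, size = 4

Answer: 4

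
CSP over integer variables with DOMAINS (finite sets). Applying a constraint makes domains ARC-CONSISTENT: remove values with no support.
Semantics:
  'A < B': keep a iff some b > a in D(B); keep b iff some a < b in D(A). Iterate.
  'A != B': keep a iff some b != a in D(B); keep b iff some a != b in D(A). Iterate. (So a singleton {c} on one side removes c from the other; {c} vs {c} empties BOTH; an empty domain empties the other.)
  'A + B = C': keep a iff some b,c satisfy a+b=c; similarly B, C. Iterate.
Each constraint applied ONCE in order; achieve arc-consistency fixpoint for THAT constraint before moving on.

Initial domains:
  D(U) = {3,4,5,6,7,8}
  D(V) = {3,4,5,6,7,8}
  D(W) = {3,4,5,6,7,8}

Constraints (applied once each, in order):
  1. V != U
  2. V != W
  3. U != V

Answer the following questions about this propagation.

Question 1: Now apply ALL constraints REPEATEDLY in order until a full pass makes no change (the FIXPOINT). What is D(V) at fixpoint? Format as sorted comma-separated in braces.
Answer: {3,4,5,6,7,8}

Derivation:
pass 0 (initial): D(V)={3,4,5,6,7,8}
pass 1: no change
Fixpoint after 1 passes: D(V) = {3,4,5,6,7,8}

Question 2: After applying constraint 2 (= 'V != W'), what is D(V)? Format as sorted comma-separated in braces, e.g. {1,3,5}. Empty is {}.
Answer: {3,4,5,6,7,8}

Derivation:
Constraint 1 (V != U) on D(V)={3,4,5,6,7,8} D(U)={3,4,5,6,7,8}: no change
Constraint 2 (V != W) on D(V)={3,4,5,6,7,8} D(W)={3,4,5,6,7,8}: no change
So after constraint 2: D(V) = {3,4,5,6,7,8}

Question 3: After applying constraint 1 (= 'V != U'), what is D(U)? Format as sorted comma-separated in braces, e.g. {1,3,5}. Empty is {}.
Answer: {3,4,5,6,7,8}

Derivation:
Constraint 1 (V != U) on D(V)={3,4,5,6,7,8} D(U)={3,4,5,6,7,8}: no change
So after constraint 1: D(U) = {3,4,5,6,7,8}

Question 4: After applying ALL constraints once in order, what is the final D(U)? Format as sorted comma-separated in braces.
Constraint 1 (V != U) on D(V)={3,4,5,6,7,8} D(U)={3,4,5,6,7,8}: no change
Constraint 2 (V != W) on D(V)={3,4,5,6,7,8} D(W)={3,4,5,6,7,8}: no change
Constraint 3 (U != V) on D(U)={3,4,5,6,7,8} D(V)={3,4,5,6,7,8}: no change
So after all 3 constraints: D(U) = {3,4,5,6,7,8}

Answer: {3,4,5,6,7,8}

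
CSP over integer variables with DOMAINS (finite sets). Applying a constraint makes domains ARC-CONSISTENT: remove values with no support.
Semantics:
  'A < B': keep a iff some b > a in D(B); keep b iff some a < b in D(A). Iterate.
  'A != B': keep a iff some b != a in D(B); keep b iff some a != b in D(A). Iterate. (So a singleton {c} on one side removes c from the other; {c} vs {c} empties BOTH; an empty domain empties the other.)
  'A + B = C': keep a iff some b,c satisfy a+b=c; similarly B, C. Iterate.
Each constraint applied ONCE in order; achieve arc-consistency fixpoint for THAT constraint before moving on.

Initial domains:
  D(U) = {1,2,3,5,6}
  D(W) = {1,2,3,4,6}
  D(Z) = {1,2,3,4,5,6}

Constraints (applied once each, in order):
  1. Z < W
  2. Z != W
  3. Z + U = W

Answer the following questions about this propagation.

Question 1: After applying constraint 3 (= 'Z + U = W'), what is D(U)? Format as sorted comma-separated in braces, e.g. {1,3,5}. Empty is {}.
Constraint 1 (Z < W) on D(Z)={1,2,3,4,5,6} D(W)={1,2,3,4,6}: Z {1,2,3,4,5,6}->{1,2,3,4,5}; W {1,2,3,4,6}->{2,3,4,6}
Constraint 2 (Z != W) on D(Z)={1,2,3,4,5} D(W)={2,3,4,6}: no change
Constraint 3 (Z + U = W) on D(Z)={1,2,3,4,5} D(U)={1,2,3,5,6} D(W)={2,3,4,6}: U {1,2,3,5,6}->{1,2,3,5}
So after constraint 3: D(U) = {1,2,3,5}

Answer: {1,2,3,5}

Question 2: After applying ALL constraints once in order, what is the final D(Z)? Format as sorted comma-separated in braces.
Answer: {1,2,3,4,5}

Derivation:
Constraint 1 (Z < W) on D(Z)={1,2,3,4,5,6} D(W)={1,2,3,4,6}: Z {1,2,3,4,5,6}->{1,2,3,4,5}; W {1,2,3,4,6}->{2,3,4,6}
Constraint 2 (Z != W) on D(Z)={1,2,3,4,5} D(W)={2,3,4,6}: no change
Constraint 3 (Z + U = W) on D(Z)={1,2,3,4,5} D(U)={1,2,3,5,6} D(W)={2,3,4,6}: U {1,2,3,5,6}->{1,2,3,5}
So after all 3 constraints: D(Z) = {1,2,3,4,5}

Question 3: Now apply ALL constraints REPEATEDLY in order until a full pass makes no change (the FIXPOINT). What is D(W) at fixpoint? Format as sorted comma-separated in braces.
pass 0 (initial): D(W)={1,2,3,4,6}
pass 1: U {1,2,3,5,6}->{1,2,3,5}; W {1,2,3,4,6}->{2,3,4,6}; Z {1,2,3,4,5,6}->{1,2,3,4,5}
pass 2: no change
Fixpoint after 2 passes: D(W) = {2,3,4,6}

Answer: {2,3,4,6}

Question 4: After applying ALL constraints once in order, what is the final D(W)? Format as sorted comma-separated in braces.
Constraint 1 (Z < W) on D(Z)={1,2,3,4,5,6} D(W)={1,2,3,4,6}: Z {1,2,3,4,5,6}->{1,2,3,4,5}; W {1,2,3,4,6}->{2,3,4,6}
Constraint 2 (Z != W) on D(Z)={1,2,3,4,5} D(W)={2,3,4,6}: no change
Constraint 3 (Z + U = W) on D(Z)={1,2,3,4,5} D(U)={1,2,3,5,6} D(W)={2,3,4,6}: U {1,2,3,5,6}->{1,2,3,5}
So after all 3 constraints: D(W) = {2,3,4,6}

Answer: {2,3,4,6}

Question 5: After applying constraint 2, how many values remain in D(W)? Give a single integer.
Constraint 1 (Z < W) on D(Z)={1,2,3,4,5,6} D(W)={1,2,3,4,6}: Z {1,2,3,4,5,6}->{1,2,3,4,5}; W {1,2,3,4,6}->{2,3,4,6}
Constraint 2 (Z != W) on D(Z)={1,2,3,4,5} D(W)={2,3,4,6}: no change
So after constraint 2: D(W)={2,3,4,6}, size = 4

Answer: 4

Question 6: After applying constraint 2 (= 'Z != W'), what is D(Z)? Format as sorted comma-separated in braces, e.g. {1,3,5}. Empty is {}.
Answer: {1,2,3,4,5}

Derivation:
Constraint 1 (Z < W) on D(Z)={1,2,3,4,5,6} D(W)={1,2,3,4,6}: Z {1,2,3,4,5,6}->{1,2,3,4,5}; W {1,2,3,4,6}->{2,3,4,6}
Constraint 2 (Z != W) on D(Z)={1,2,3,4,5} D(W)={2,3,4,6}: no change
So after constraint 2: D(Z) = {1,2,3,4,5}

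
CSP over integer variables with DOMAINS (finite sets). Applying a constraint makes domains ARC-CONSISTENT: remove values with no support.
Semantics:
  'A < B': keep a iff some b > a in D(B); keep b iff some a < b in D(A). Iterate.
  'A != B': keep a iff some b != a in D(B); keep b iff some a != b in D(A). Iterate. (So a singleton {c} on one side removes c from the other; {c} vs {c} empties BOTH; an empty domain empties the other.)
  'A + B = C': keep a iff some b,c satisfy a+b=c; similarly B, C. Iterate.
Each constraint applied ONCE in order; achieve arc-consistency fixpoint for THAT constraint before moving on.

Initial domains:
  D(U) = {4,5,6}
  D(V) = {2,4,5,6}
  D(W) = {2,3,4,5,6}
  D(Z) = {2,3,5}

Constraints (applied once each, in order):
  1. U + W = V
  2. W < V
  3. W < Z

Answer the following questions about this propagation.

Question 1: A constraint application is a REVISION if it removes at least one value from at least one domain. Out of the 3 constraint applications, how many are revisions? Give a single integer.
Answer: 2

Derivation:
Constraint 1 (U + W = V) on D(U)={4,5,6} D(W)={2,3,4,5,6} D(V)={2,4,5,6}: U {4,5,6}->{4}; W {2,3,4,5,6}->{2}; V {2,4,5,6}->{6} => REVISION
Constraint 2 (W < V) on D(W)={2} D(V)={6}: no change => not a revision
Constraint 3 (W < Z) on D(W)={2} D(Z)={2,3,5}: Z {2,3,5}->{3,5} => REVISION
Total revisions = 2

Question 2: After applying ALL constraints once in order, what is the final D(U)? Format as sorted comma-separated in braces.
Answer: {4}

Derivation:
Constraint 1 (U + W = V) on D(U)={4,5,6} D(W)={2,3,4,5,6} D(V)={2,4,5,6}: U {4,5,6}->{4}; W {2,3,4,5,6}->{2}; V {2,4,5,6}->{6}
Constraint 2 (W < V) on D(W)={2} D(V)={6}: no change
Constraint 3 (W < Z) on D(W)={2} D(Z)={2,3,5}: Z {2,3,5}->{3,5}
So after all 3 constraints: D(U) = {4}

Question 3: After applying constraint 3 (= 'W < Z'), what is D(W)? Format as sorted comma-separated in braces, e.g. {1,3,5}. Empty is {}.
Constraint 1 (U + W = V) on D(U)={4,5,6} D(W)={2,3,4,5,6} D(V)={2,4,5,6}: U {4,5,6}->{4}; W {2,3,4,5,6}->{2}; V {2,4,5,6}->{6}
Constraint 2 (W < V) on D(W)={2} D(V)={6}: no change
Constraint 3 (W < Z) on D(W)={2} D(Z)={2,3,5}: Z {2,3,5}->{3,5}
So after constraint 3: D(W) = {2}

Answer: {2}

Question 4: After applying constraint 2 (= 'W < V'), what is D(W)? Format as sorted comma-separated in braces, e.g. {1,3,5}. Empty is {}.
Answer: {2}

Derivation:
Constraint 1 (U + W = V) on D(U)={4,5,6} D(W)={2,3,4,5,6} D(V)={2,4,5,6}: U {4,5,6}->{4}; W {2,3,4,5,6}->{2}; V {2,4,5,6}->{6}
Constraint 2 (W < V) on D(W)={2} D(V)={6}: no change
So after constraint 2: D(W) = {2}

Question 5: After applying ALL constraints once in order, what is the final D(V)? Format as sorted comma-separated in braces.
Constraint 1 (U + W = V) on D(U)={4,5,6} D(W)={2,3,4,5,6} D(V)={2,4,5,6}: U {4,5,6}->{4}; W {2,3,4,5,6}->{2}; V {2,4,5,6}->{6}
Constraint 2 (W < V) on D(W)={2} D(V)={6}: no change
Constraint 3 (W < Z) on D(W)={2} D(Z)={2,3,5}: Z {2,3,5}->{3,5}
So after all 3 constraints: D(V) = {6}

Answer: {6}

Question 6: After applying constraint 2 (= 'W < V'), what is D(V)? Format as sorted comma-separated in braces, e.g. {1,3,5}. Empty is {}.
Answer: {6}

Derivation:
Constraint 1 (U + W = V) on D(U)={4,5,6} D(W)={2,3,4,5,6} D(V)={2,4,5,6}: U {4,5,6}->{4}; W {2,3,4,5,6}->{2}; V {2,4,5,6}->{6}
Constraint 2 (W < V) on D(W)={2} D(V)={6}: no change
So after constraint 2: D(V) = {6}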